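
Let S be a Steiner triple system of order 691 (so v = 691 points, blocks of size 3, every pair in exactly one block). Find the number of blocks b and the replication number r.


An STS(v) is a 2-(v, 3, 1) BIBD: block size k = 3, λ = 1.
Replication: r(k − 1) = λ(v − 1) ⇒ r·2 = 691 − 1 = 690 ⇒ r = 345.
Block count: b = v(v − 1)/6 = 691·690/6 = 476790/6 = 79465.
(Check via bk = vr: 79465·3 = 238395 = 691·345 = 238395 ✓.)

r = 345, b = 79465.


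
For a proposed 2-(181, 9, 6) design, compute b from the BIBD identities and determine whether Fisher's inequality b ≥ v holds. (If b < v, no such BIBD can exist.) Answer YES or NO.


r = λ(v − 1)/(k − 1) = 6·180/8 = 135.
b = vr/k = 181·135/9 = 2715.
Fisher's inequality: b ≥ v ⇔ 2715 ≥ 181? YES.

YES


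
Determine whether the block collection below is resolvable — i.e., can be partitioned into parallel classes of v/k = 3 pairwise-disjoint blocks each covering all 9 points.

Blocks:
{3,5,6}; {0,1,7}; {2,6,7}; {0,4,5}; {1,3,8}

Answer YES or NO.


v = 9, block size k = 3, number of blocks = 5.
For resolvability, blocks must partition into parallel classes of size v/k = 3.
Total blocks must therefore be a multiple of 3: 5 = 3·1 + 2 ⇒ not divisible ✗.
Resolvable? NO.

NO


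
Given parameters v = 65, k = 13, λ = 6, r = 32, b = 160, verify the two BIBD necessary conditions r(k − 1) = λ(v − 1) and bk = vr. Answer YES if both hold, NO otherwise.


Condition (i): r(k − 1) = 32·12 = 384; λ(v − 1) = 6·64 = 384. Match? YES.
Condition (ii): bk = 160·13 = 2080; vr = 65·32 = 2080. Match? YES.
Both conditions hold? YES.

YES


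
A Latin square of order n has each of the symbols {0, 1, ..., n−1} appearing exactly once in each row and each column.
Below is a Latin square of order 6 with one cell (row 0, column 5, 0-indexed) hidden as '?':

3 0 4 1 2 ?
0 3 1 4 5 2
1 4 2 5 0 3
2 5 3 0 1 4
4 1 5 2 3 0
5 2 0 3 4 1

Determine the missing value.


Row 0 contains symbols [0, 1, 2, 3, 4] — missing [5].
Column 5 contains symbols [0, 1, 2, 3, 4] — missing [5].
The missing symbol must appear in both missing sets; intersection = [5].
Therefore the hidden value is 5.

Missing value = 5.


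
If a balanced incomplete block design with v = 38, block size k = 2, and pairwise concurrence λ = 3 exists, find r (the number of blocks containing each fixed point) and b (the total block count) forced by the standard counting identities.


Any 2-(v, k, λ) BIBD satisfies two necessary conditions:
  (i)  Each point sits in r blocks, and counting incidences through any fixed point gives r(k − 1) = λ(v − 1), so r = λ(v − 1)/(k − 1).
  (ii) Total incidences bk = vr, so b = vr/k.
Step 1: r = λ(v − 1)/(k − 1) = 3·(38 − 1)/(2 − 1) = 3·37/1 = 111/1 = 111.
Step 2: b = vr/k = 38·111/2 = 4218/2 = 2109.
Check integrality: r = 111 ∈ Z ✓, b = 2109 ∈ Z ✓.
(These identities are necessary conditions: they determine r and b for any design with these parameters, but do not by themselves prove that one exists.)

r = 111, b = 2109.


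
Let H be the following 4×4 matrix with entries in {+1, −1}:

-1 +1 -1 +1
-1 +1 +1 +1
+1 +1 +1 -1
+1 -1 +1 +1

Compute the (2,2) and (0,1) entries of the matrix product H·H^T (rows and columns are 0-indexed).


Row 0 of H: [-1, 1, -1, 1].
Row 1 of H: [-1, 1, 1, 1].
Row 2 of H: [1, 1, 1, -1].
(H·H^T)[2][2] = Σ_j H[2][j]·H[2][j] = (1)² + (1)² + (1)² + (-1)² = 1 + 1 + 1 + 1 = 4.
(H·H^T)[0][1] = Σ_j H[0][j]·H[1][j] = (-1)·(-1) + (1)·(1) + (-1)·(1) + (1)·(1) = 1 + 1 + -1 + 1 = 2.
Rows 0 and 1 are not orthogonal (dot product = 2 ≠ 0), so H is not a Hadamard matrix.

(2,2) entry = 4; (0,1) entry = 2.


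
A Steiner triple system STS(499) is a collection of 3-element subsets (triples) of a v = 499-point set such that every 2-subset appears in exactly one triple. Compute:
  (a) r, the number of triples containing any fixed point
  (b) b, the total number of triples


An STS(v) is a 2-(v, 3, 1) BIBD: block size k = 3, λ = 1.
Replication: r(k − 1) = λ(v − 1) ⇒ r·2 = 499 − 1 = 498 ⇒ r = 249.
Block count: bk = vr ⇒ b·3 = 499·249 = 124251 ⇒ b = 41417.
(Check via b = v(v − 1)/6 = 499·498/6 = 248502/6 = 41417.)

r = 249, b = 41417.


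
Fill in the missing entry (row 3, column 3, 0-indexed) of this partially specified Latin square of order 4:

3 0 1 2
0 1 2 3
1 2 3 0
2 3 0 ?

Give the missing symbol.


Row 3 contains symbols [0, 2, 3] — missing [1].
Column 3 contains symbols [0, 2, 3] — missing [1].
The missing symbol must appear in both missing sets; intersection = [1].
Therefore the hidden value is 1.

Missing value = 1.


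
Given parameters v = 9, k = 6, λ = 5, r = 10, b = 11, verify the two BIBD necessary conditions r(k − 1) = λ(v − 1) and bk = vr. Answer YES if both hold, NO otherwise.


Condition (i): r(k − 1) = 10·5 = 50; λ(v − 1) = 5·8 = 40. Match? NO.
Condition (ii): bk = 11·6 = 66; vr = 9·10 = 90. Match? NO.
Both conditions hold? NO.

NO


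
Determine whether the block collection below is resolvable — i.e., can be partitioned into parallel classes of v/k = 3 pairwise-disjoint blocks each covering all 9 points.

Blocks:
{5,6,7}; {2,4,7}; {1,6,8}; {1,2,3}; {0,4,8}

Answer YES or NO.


v = 9, block size k = 3, number of blocks = 5.
For resolvability, blocks must partition into parallel classes of size v/k = 3.
Total blocks must therefore be a multiple of 3: 5 = 3·1 + 2 ⇒ not divisible ✗.
Resolvable? NO.

NO


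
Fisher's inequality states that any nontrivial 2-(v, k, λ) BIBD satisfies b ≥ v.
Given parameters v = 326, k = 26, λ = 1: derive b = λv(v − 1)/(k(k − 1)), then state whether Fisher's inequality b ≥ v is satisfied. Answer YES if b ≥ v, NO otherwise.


r = λ(v − 1)/(k − 1) = 1·325/25 = 13.
b = vr/k = 326·13/26 = 163.
Fisher's inequality: b ≥ v ⇔ 163 ≥ 326? NO.

NO


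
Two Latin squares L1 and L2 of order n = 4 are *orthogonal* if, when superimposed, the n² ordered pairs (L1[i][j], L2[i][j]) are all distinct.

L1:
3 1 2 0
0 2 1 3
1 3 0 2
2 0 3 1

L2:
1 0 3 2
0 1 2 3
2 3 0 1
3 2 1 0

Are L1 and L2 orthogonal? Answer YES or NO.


Form the n² = 16 superimposed pairs (L1[i][j], L2[i][j]), row by row (rows and columns indexed from 0):
row 0: (3,1) (1,0) (2,3) (0,2)
row 1: (0,0) (2,1) (1,2) (3,3)
row 2: (1,2) (3,3) (0,0) (2,1)
row 3: (2,3) (0,2) (3,1) (1,0)
Orthogonality requires all 16 pairs distinct.
But the pair (1,2) repeats: cell (1,2) has L1 = 1, L2 = 2, and cell (2,0) has L1 = 1, L2 = 2.
A repeated pair means some other pair never occurs (only 8 distinct pairs out of 16), so the squares are not orthogonal.
Conclusion: NO.

NO


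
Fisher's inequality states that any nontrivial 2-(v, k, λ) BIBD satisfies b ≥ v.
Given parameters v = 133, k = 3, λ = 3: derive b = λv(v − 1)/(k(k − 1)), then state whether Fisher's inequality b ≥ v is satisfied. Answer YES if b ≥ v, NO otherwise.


b = λv(v − 1)/(k(k − 1)) = 3·133·132/(3·2) = 52668/6 = 8778.
Compare with v = 133: b ≥ v, so Fisher's inequality holds.

YES


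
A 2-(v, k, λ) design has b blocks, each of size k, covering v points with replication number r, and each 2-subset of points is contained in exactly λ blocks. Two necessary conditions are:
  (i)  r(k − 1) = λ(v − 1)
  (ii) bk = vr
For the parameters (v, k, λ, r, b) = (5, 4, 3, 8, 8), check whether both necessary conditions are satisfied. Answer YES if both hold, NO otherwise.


Condition (i): r(k − 1) = 8·3 = 24; λ(v − 1) = 3·4 = 12. Match? NO.
Condition (ii): bk = 8·4 = 32; vr = 5·8 = 40. Match? NO.
Both conditions hold? NO.

NO


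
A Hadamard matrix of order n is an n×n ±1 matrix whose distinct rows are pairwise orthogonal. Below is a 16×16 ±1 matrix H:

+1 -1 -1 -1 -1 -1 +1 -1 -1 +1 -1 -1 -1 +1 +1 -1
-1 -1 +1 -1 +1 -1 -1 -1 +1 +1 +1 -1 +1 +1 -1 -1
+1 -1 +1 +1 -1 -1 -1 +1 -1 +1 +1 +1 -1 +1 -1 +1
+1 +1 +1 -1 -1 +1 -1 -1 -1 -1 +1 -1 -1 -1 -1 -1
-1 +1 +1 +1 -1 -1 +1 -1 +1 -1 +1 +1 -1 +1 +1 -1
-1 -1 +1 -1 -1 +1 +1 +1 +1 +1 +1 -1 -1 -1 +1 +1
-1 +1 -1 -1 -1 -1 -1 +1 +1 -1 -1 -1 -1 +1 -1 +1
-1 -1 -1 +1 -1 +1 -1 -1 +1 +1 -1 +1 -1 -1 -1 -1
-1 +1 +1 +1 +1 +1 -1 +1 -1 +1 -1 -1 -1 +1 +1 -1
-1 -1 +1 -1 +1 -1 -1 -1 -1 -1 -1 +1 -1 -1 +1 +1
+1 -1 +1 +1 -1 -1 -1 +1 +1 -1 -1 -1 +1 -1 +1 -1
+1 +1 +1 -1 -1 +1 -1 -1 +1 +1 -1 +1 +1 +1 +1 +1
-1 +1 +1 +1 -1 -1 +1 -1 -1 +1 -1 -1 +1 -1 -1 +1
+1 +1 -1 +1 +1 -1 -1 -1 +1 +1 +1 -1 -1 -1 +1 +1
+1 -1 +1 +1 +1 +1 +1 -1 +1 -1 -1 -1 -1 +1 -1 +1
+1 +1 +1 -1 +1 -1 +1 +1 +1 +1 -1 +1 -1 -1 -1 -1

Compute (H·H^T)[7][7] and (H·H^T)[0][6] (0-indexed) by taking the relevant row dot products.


Row 0 of H: [1, -1, -1, -1, -1, -1, 1, -1, -1, 1, -1, -1, -1, 1, 1, -1].
Row 6 of H: [-1, 1, -1, -1, -1, -1, -1, 1, 1, -1, -1, -1, -1, 1, -1, 1].
Row 7 of H: [-1, -1, -1, 1, -1, 1, -1, -1, 1, 1, -1, 1, -1, -1, -1, -1].
(H·H^T)[7][7] = Σ_j H[7][j]·H[7][j] = (-1)² + (-1)² + (-1)² + (1)² + (-1)² + (1)² + (-1)² + (-1)² + (1)² + (1)² + (-1)² + (1)² + (-1)² + (-1)² + (-1)² + (-1)² = 1 + 1 + 1 + 1 + 1 + 1 + 1 + 1 + 1 + 1 + 1 + 1 + 1 + 1 + 1 + 1 = 16.
(H·H^T)[0][6] = Σ_j H[0][j]·H[6][j] = (1)·(-1) + (-1)·(1) + (-1)·(-1) + (-1)·(-1) + (-1)·(-1) + (-1)·(-1) + (1)·(-1) + (-1)·(1) + (-1)·(1) + (1)·(-1) + (-1)·(-1) + (-1)·(-1) + (-1)·(-1) + (1)·(1) + (1)·(-1) + (-1)·(1) = -1 + -1 + 1 + 1 + 1 + 1 + -1 + -1 + -1 + -1 + 1 + 1 + 1 + 1 + -1 + -1 = 0.
So rows 0 and 6 are orthogonal; the diagonal entry equals n = 16.

(7,7) entry = 16; (0,6) entry = 0.


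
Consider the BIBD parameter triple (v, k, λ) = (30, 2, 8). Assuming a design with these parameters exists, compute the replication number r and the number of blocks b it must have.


Any 2-(v, k, λ) BIBD satisfies two necessary conditions:
  (i)  Each point sits in r blocks, and counting incidences through any fixed point gives r(k − 1) = λ(v − 1), so r = λ(v − 1)/(k − 1).
  (ii) Total incidences bk = vr, so b = vr/k.
Step 1: r = λ(v − 1)/(k − 1) = 8·(30 − 1)/(2 − 1) = 8·29/1 = 232/1 = 232.
Step 2: b = vr/k = 30·232/2 = 6960/2 = 3480.
Check integrality: r = 232 ∈ Z ✓, b = 3480 ∈ Z ✓.
(These identities are necessary conditions: they determine r and b for any design with these parameters, but do not by themselves prove that one exists.)

r = 232, b = 3480.


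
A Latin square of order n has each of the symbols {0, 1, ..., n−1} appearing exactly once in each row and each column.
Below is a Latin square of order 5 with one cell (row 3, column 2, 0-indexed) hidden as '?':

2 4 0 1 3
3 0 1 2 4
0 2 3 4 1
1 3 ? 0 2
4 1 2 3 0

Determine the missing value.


Row 3 contains symbols [0, 1, 2, 3] — missing [4].
Column 2 contains symbols [0, 1, 2, 3] — missing [4].
The missing symbol must appear in both missing sets; intersection = [4].
Therefore the hidden value is 4.

Missing value = 4.


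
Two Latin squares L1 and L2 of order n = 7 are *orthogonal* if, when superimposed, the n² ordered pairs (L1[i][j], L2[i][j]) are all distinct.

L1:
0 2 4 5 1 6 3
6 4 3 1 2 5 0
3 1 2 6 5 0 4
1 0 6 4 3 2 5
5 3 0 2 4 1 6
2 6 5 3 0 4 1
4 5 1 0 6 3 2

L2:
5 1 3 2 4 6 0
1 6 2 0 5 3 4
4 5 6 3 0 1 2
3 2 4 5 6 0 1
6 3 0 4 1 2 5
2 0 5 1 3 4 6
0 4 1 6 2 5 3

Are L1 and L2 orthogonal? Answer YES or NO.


Form the n² = 49 superimposed pairs (L1[i][j], L2[i][j]), row by row (rows and columns indexed from 0):
row 0: (0,5) (2,1) (4,3) (5,2) (1,4) (6,6) (3,0)
row 1: (6,1) (4,6) (3,2) (1,0) (2,5) (5,3) (0,4)
row 2: (3,4) (1,5) (2,6) (6,3) (5,0) (0,1) (4,2)
row 3: (1,3) (0,2) (6,4) (4,5) (3,6) (2,0) (5,1)
row 4: (5,6) (3,3) (0,0) (2,4) (4,1) (1,2) (6,5)
row 5: (2,2) (6,0) (5,5) (3,1) (0,3) (4,4) (1,6)
row 6: (4,0) (5,4) (1,1) (0,6) (6,2) (3,5) (2,3)
Orthogonality requires all 49 pairs distinct.
Check by first coordinate: for each symbol s of L1, list the L2 entries in the n cells where L1 = s; they must all differ.
  L1 = 0: L2 entries (in reading order) 5, 4, 1, 2, 0, 3, 6 — all 7 distinct ✓
  L1 = 1: L2 entries (in reading order) 4, 0, 5, 3, 2, 6, 1 — all 7 distinct ✓
  L1 = 2: L2 entries (in reading order) 1, 5, 6, 0, 4, 2, 3 — all 7 distinct ✓
  L1 = 3: L2 entries (in reading order) 0, 2, 4, 6, 3, 1, 5 — all 7 distinct ✓
  L1 = 4: L2 entries (in reading order) 3, 6, 2, 5, 1, 4, 0 — all 7 distinct ✓
  L1 = 5: L2 entries (in reading order) 2, 3, 0, 1, 6, 5, 4 — all 7 distinct ✓
  L1 = 6: L2 entries (in reading order) 6, 1, 3, 4, 5, 0, 2 — all 7 distinct ✓
Every symbol of L1 meets every symbol of L2 exactly once, so all 49 pairs are distinct (49 of 49).
Conclusion: YES.

YES


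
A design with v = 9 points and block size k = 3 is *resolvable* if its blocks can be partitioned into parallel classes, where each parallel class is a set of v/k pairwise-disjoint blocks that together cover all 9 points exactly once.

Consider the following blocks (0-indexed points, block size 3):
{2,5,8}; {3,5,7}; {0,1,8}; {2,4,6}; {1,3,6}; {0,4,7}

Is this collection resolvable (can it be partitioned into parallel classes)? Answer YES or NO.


v = 9, block size k = 3, number of blocks = 6.
For resolvability, blocks must partition into parallel classes of size v/k = 3.
Total blocks must therefore be a multiple of 3: 6 = 3·2 + 0 ⇒ divisible ✓.
Greedy packing gives 2 candidate class(es). Each should be a full parallel class (size 3, covers all 9 points).
  Class 1 (3 blocks): {2,5,8}; {1,3,6}; {0,4,7}. Points covered: [0, 1, 2, 3, 4, 5, 6, 7, 8].
  Class 2 (3 blocks): {3,5,7}; {0,1,8}; {2,4,6}. Points covered: [0, 1, 2, 3, 4, 5, 6, 7, 8].
All classes full (size 3)? YES. All classes cover every point? YES.
Resolvable? YES.

YES


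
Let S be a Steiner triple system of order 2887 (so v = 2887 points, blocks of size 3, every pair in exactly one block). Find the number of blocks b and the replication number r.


An STS(v) is a 2-(v, 3, 1) BIBD: block size k = 3, λ = 1.
Replication: r(k − 1) = λ(v − 1) ⇒ r·2 = 2887 − 1 = 2886 ⇒ r = 1443.
Block count: b = v(v − 1)/6 = 2887·2886/6 = 8331882/6 = 1388647.
(Check via bk = vr: 1388647·3 = 4165941 = 2887·1443 = 4165941 ✓.)

r = 1443, b = 1388647.


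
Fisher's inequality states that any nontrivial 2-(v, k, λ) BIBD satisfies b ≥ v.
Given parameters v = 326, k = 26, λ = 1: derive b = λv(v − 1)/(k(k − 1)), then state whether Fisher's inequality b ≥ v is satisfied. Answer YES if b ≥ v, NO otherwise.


r = λ(v − 1)/(k − 1) = 1·325/25 = 13.
b = vr/k = 326·13/26 = 163.
Fisher's inequality: b ≥ v ⇔ 163 ≥ 326? NO.

NO


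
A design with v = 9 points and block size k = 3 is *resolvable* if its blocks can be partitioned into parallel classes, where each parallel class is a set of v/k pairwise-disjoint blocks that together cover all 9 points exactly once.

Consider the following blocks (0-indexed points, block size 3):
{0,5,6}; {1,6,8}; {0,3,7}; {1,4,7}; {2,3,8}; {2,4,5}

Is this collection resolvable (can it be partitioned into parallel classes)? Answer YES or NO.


v = 9, block size k = 3, number of blocks = 6.
For resolvability, blocks must partition into parallel classes of size v/k = 3.
Total blocks must therefore be a multiple of 3: 6 = 3·2 + 0 ⇒ divisible ✓.
Greedy packing gives 2 candidate class(es). Each should be a full parallel class (size 3, covers all 9 points).
  Class 1 (3 blocks): {0,5,6}; {1,4,7}; {2,3,8}. Points covered: [0, 1, 2, 3, 4, 5, 6, 7, 8].
  Class 2 (3 blocks): {1,6,8}; {0,3,7}; {2,4,5}. Points covered: [0, 1, 2, 3, 4, 5, 6, 7, 8].
All classes full (size 3)? YES. All classes cover every point? YES.
Resolvable? YES.

YES


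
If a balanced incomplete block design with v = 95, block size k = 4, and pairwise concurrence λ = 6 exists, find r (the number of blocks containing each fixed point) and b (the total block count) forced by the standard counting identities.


Any 2-(v, k, λ) BIBD satisfies two necessary conditions:
  (i)  Each point sits in r blocks, and counting incidences through any fixed point gives r(k − 1) = λ(v − 1), so r = λ(v − 1)/(k − 1).
  (ii) Total incidences bk = vr, so b = vr/k.
Step 1: r = λ(v − 1)/(k − 1) = 6·(95 − 1)/(4 − 1) = 6·94/3 = 564/3 = 188.
Step 2: b = vr/k = 95·188/4 = 17860/4 = 4465.
Check integrality: r = 188 ∈ Z ✓, b = 4465 ∈ Z ✓.
(These identities are necessary conditions: they determine r and b for any design with these parameters, but do not by themselves prove that one exists.)

r = 188, b = 4465.


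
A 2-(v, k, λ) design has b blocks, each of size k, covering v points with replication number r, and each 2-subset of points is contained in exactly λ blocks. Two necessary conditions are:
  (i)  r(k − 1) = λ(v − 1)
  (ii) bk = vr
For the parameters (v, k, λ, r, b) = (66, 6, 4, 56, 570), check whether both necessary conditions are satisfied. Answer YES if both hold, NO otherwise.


Condition (i): r(k − 1) = 56·5 = 280; λ(v − 1) = 4·65 = 260. Match? NO.
Condition (ii): bk = 570·6 = 3420; vr = 66·56 = 3696. Match? NO.
Both conditions hold? NO.

NO


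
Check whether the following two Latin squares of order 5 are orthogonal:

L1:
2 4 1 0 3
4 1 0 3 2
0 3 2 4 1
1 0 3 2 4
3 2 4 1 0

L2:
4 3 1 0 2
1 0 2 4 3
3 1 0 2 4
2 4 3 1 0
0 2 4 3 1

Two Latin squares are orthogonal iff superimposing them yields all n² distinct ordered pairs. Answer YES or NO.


Form the n² = 25 superimposed pairs (L1[i][j], L2[i][j]), row by row (rows and columns indexed from 0):
row 0: (2,4) (4,3) (1,1) (0,0) (3,2)
row 1: (4,1) (1,0) (0,2) (3,4) (2,3)
row 2: (0,3) (3,1) (2,0) (4,2) (1,4)
row 3: (1,2) (0,4) (3,3) (2,1) (4,0)
row 4: (3,0) (2,2) (4,4) (1,3) (0,1)
Orthogonality requires all 25 pairs distinct.
Check by first coordinate: for each symbol s of L1, list the L2 entries in the n cells where L1 = s; they must all differ.
  L1 = 0: L2 entries (in reading order) 0, 2, 3, 4, 1 — all 5 distinct ✓
  L1 = 1: L2 entries (in reading order) 1, 0, 4, 2, 3 — all 5 distinct ✓
  L1 = 2: L2 entries (in reading order) 4, 3, 0, 1, 2 — all 5 distinct ✓
  L1 = 3: L2 entries (in reading order) 2, 4, 1, 3, 0 — all 5 distinct ✓
  L1 = 4: L2 entries (in reading order) 3, 1, 2, 0, 4 — all 5 distinct ✓
Every symbol of L1 meets every symbol of L2 exactly once, so all 25 pairs are distinct (25 of 25).
Conclusion: YES.

YES


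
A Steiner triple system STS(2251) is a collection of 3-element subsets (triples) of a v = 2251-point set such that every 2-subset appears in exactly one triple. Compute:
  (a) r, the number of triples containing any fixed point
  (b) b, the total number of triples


An STS(v) is a 2-(v, 3, 1) BIBD: block size k = 3, λ = 1.
Replication: r(k − 1) = λ(v − 1) ⇒ r·2 = 2251 − 1 = 2250 ⇒ r = 1125.
Block count: b = v(v − 1)/6 = 2251·2250/6 = 5064750/6 = 844125.

r = 1125, b = 844125.


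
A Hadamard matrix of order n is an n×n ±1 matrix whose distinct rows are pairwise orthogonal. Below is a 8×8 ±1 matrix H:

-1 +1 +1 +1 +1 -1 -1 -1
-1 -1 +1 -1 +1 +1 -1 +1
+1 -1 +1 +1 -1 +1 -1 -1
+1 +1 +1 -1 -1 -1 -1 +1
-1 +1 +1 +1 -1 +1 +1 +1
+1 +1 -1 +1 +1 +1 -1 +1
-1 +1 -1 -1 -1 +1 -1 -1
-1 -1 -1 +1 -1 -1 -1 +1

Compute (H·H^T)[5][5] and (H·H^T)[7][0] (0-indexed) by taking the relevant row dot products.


Row 0 of H: [-1, 1, 1, 1, 1, -1, -1, -1].
Row 5 of H: [1, 1, -1, 1, 1, 1, -1, 1].
Row 7 of H: [-1, -1, -1, 1, -1, -1, -1, 1].
(H·H^T)[5][5] = Σ_j H[5][j]·H[5][j] = (1)² + (1)² + (-1)² + (1)² + (1)² + (1)² + (-1)² + (1)² = 1 + 1 + 1 + 1 + 1 + 1 + 1 + 1 = 8.
(H·H^T)[7][0] = Σ_j H[7][j]·H[0][j] = (-1)·(-1) + (-1)·(1) + (-1)·(1) + (1)·(1) + (-1)·(1) + (-1)·(-1) + (-1)·(-1) + (1)·(-1) = 1 + -1 + -1 + 1 + -1 + 1 + 1 + -1 = 0.
So rows 7 and 0 are orthogonal; the diagonal entry equals n = 8.

(5,5) entry = 8; (7,0) entry = 0.


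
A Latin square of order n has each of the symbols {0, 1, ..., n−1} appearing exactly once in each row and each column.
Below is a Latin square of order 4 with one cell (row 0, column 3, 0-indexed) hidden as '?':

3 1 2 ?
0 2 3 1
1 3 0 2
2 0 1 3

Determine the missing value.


Row 0 contains symbols [1, 2, 3] — missing [0].
Column 3 contains symbols [1, 2, 3] — missing [0].
The missing symbol must appear in both missing sets; intersection = [0].
Therefore the hidden value is 0.

Missing value = 0.


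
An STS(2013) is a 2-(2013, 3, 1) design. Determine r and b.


An STS(v) is a 2-(v, 3, 1) BIBD: block size k = 3, λ = 1.
Replication: r(k − 1) = λ(v − 1) ⇒ r·2 = 2013 − 1 = 2012 ⇒ r = 1006.
Block count: bk = vr ⇒ b·3 = 2013·1006 = 2025078 ⇒ b = 675026.

r = 1006, b = 675026.


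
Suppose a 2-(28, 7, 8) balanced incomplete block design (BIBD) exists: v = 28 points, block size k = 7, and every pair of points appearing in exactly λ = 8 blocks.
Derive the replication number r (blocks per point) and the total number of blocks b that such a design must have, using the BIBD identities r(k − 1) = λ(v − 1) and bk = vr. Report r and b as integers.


Any 2-(v, k, λ) BIBD satisfies two necessary conditions:
  (i)  Each point sits in r blocks, and counting incidences through any fixed point gives r(k − 1) = λ(v − 1), so r = λ(v − 1)/(k − 1).
  (ii) Total incidences bk = vr, so b = vr/k.
Step 1: r = λ(v − 1)/(k − 1) = 8·(28 − 1)/(7 − 1) = 8·27/6 = 216/6 = 36.
Step 2: b = vr/k = 28·36/7 = 1008/7 = 144.
Check integrality: r = 36 ∈ Z ✓, b = 144 ∈ Z ✓.
(These identities are necessary conditions: they determine r and b for any design with these parameters, but do not by themselves prove that one exists.)

r = 36, b = 144.


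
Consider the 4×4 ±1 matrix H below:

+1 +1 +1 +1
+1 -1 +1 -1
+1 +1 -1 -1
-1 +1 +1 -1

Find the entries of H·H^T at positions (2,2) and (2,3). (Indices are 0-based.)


Row 2 of H: [1, 1, -1, -1].
Row 3 of H: [-1, 1, 1, -1].
(H·H^T)[2][2] = Σ_j H[2][j]·H[2][j] = (1)² + (1)² + (-1)² + (-1)² = 1 + 1 + 1 + 1 = 4.
(H·H^T)[2][3] = Σ_j H[2][j]·H[3][j] = (1)·(-1) + (1)·(1) + (-1)·(1) + (-1)·(-1) = -1 + 1 + -1 + 1 = 0.
So rows 2 and 3 are orthogonal; the diagonal entry equals n = 4.

(2,2) entry = 4; (2,3) entry = 0.


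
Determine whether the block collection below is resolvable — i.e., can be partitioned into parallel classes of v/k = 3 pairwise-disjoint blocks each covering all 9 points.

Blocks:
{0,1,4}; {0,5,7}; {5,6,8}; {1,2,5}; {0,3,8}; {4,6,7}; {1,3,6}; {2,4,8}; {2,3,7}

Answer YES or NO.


v = 9, block size k = 3, number of blocks = 9.
For resolvability, blocks must partition into parallel classes of size v/k = 3.
Total blocks must therefore be a multiple of 3: 9 = 3·3 + 0 ⇒ divisible ✓.
Greedy packing gives 3 candidate class(es). Each should be a full parallel class (size 3, covers all 9 points).
  Class 1 (3 blocks): {0,1,4}; {5,6,8}; {2,3,7}. Points covered: [0, 1, 2, 3, 4, 5, 6, 7, 8].
  Class 2 (3 blocks): {0,5,7}; {1,3,6}; {2,4,8}. Points covered: [0, 1, 2, 3, 4, 5, 6, 7, 8].
  Class 3 (3 blocks): {1,2,5}; {0,3,8}; {4,6,7}. Points covered: [0, 1, 2, 3, 4, 5, 6, 7, 8].
All classes full (size 3)? YES. All classes cover every point? YES.
Resolvable? YES.

YES


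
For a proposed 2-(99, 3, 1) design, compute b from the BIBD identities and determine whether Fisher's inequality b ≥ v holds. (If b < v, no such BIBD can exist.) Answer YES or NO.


b = λv(v − 1)/(k(k − 1)) = 1·99·98/(3·2) = 9702/6 = 1617.
Compare with v = 99: b ≥ v, so Fisher's inequality holds.

YES


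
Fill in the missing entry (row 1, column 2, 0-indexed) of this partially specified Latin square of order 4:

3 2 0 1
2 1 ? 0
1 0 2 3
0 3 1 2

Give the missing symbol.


Row 1 contains symbols [0, 1, 2] — missing [3].
Column 2 contains symbols [0, 1, 2] — missing [3].
The missing symbol must appear in both missing sets; intersection = [3].
Therefore the hidden value is 3.

Missing value = 3.


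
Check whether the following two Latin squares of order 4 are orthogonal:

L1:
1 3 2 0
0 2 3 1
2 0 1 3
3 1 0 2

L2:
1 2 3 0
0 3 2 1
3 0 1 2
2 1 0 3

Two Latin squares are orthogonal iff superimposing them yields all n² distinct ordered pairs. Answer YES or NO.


Form the n² = 16 superimposed pairs (L1[i][j], L2[i][j]), row by row (rows and columns indexed from 0):
row 0: (1,1) (3,2) (2,3) (0,0)
row 1: (0,0) (2,3) (3,2) (1,1)
row 2: (2,3) (0,0) (1,1) (3,2)
row 3: (3,2) (1,1) (0,0) (2,3)
Orthogonality requires all 16 pairs distinct.
But the pair (0,0) repeats: cell (0,3) has L1 = 0, L2 = 0, and cell (1,0) has L1 = 0, L2 = 0.
A repeated pair means some other pair never occurs (only 4 distinct pairs out of 16), so the squares are not orthogonal.
Conclusion: NO.

NO


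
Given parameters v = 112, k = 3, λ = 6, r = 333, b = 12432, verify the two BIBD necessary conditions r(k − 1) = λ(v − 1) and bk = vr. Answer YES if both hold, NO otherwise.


Condition (i): r(k − 1) = 333·2 = 666; λ(v − 1) = 6·111 = 666. Match? YES.
Condition (ii): bk = 12432·3 = 37296; vr = 112·333 = 37296. Match? YES.
Both conditions hold? YES.

YES


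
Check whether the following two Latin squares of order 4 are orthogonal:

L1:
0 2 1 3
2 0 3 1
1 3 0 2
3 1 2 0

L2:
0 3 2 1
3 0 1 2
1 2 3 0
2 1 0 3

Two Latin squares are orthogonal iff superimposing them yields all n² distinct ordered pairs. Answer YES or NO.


Form the n² = 16 superimposed pairs (L1[i][j], L2[i][j]), row by row (rows and columns indexed from 0):
row 0: (0,0) (2,3) (1,2) (3,1)
row 1: (2,3) (0,0) (3,1) (1,2)
row 2: (1,1) (3,2) (0,3) (2,0)
row 3: (3,2) (1,1) (2,0) (0,3)
Orthogonality requires all 16 pairs distinct.
But the pair (2,3) repeats: cell (0,1) has L1 = 2, L2 = 3, and cell (1,0) has L1 = 2, L2 = 3.
A repeated pair means some other pair never occurs (only 8 distinct pairs out of 16), so the squares are not orthogonal.
Conclusion: NO.

NO


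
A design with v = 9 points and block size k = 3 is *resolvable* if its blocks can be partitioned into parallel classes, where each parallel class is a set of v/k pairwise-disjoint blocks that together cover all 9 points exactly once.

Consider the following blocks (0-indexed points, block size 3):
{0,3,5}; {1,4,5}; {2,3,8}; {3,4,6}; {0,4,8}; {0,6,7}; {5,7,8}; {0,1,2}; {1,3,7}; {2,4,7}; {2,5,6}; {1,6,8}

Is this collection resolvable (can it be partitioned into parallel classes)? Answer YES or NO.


v = 9, block size k = 3, number of blocks = 12.
For resolvability, blocks must partition into parallel classes of size v/k = 3.
Total blocks must therefore be a multiple of 3: 12 = 3·4 + 0 ⇒ divisible ✓.
Greedy packing gives 4 candidate class(es). Each should be a full parallel class (size 3, covers all 9 points).
  Class 1 (3 blocks): {0,3,5}; {2,4,7}; {1,6,8}. Points covered: [0, 1, 2, 3, 4, 5, 6, 7, 8].
  Class 2 (3 blocks): {1,4,5}; {2,3,8}; {0,6,7}. Points covered: [0, 1, 2, 3, 4, 5, 6, 7, 8].
  Class 3 (3 blocks): {3,4,6}; {5,7,8}; {0,1,2}. Points covered: [0, 1, 2, 3, 4, 5, 6, 7, 8].
  Class 4 (3 blocks): {0,4,8}; {1,3,7}; {2,5,6}. Points covered: [0, 1, 2, 3, 4, 5, 6, 7, 8].
All classes full (size 3)? YES. All classes cover every point? YES.
Resolvable? YES.

YES


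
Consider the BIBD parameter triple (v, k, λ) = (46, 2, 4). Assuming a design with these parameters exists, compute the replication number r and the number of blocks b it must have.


Any 2-(v, k, λ) BIBD satisfies two necessary conditions:
  (i)  Each point sits in r blocks, and counting incidences through any fixed point gives r(k − 1) = λ(v − 1), so r = λ(v − 1)/(k − 1).
  (ii) Total incidences bk = vr, so b = vr/k.
Step 1: r = λ(v − 1)/(k − 1) = 4·(46 − 1)/(2 − 1) = 4·45/1 = 180/1 = 180.
Step 2: b = vr/k = 46·180/2 = 8280/2 = 4140.
Check integrality: r = 180 ∈ Z ✓, b = 4140 ∈ Z ✓.
(These identities are necessary conditions: they determine r and b for any design with these parameters, but do not by themselves prove that one exists.)

r = 180, b = 4140.


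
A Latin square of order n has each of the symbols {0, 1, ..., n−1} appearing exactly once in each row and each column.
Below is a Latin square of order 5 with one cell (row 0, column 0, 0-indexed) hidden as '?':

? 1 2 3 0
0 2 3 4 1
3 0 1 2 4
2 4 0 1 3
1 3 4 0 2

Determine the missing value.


Row 0 contains symbols [0, 1, 2, 3] — missing [4].
Column 0 contains symbols [0, 1, 2, 3] — missing [4].
The missing symbol must appear in both missing sets; intersection = [4].
Therefore the hidden value is 4.

Missing value = 4.


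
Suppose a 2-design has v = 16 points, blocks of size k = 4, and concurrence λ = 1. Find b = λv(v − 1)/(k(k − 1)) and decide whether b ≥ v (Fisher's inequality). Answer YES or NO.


b = λv(v − 1)/(k(k − 1)) = 1·16·15/(4·3) = 240/12 = 20.
Compare with v = 16: b ≥ v, so Fisher's inequality holds.

YES


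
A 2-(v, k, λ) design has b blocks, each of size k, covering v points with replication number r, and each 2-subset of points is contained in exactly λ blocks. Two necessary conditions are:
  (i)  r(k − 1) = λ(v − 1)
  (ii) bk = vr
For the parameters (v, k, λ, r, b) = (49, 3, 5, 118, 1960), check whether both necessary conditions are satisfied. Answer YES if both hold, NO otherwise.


Condition (i): r(k − 1) = 118·2 = 236; λ(v − 1) = 5·48 = 240. Match? NO.
Condition (ii): bk = 1960·3 = 5880; vr = 49·118 = 5782. Match? NO.
Both conditions hold? NO.

NO


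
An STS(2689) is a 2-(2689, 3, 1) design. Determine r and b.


An STS(v) is a 2-(v, 3, 1) BIBD: block size k = 3, λ = 1.
Replication: r(k − 1) = λ(v − 1) ⇒ r·2 = 2689 − 1 = 2688 ⇒ r = 1344.
Block count: bk = vr ⇒ b·3 = 2689·1344 = 3614016 ⇒ b = 1204672.
(Check via b = v(v − 1)/6 = 2689·2688/6 = 7228032/6 = 1204672.)

r = 1344, b = 1204672.


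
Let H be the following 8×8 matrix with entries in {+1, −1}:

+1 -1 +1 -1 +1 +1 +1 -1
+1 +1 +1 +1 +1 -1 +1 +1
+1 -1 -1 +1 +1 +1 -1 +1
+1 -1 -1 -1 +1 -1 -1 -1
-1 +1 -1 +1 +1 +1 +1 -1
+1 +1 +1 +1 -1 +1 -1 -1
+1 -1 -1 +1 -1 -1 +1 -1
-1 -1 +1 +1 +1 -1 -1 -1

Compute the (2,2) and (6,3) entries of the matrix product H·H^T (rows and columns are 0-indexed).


Row 2 of H: [1, -1, -1, 1, 1, 1, -1, 1].
Row 3 of H: [1, -1, -1, -1, 1, -1, -1, -1].
Row 6 of H: [1, -1, -1, 1, -1, -1, 1, -1].
(H·H^T)[2][2] = Σ_j H[2][j]·H[2][j] = (1)² + (-1)² + (-1)² + (1)² + (1)² + (1)² + (-1)² + (1)² = 1 + 1 + 1 + 1 + 1 + 1 + 1 + 1 = 8.
(H·H^T)[6][3] = Σ_j H[6][j]·H[3][j] = (1)·(1) + (-1)·(-1) + (-1)·(-1) + (1)·(-1) + (-1)·(1) + (-1)·(-1) + (1)·(-1) + (-1)·(-1) = 1 + 1 + 1 + -1 + -1 + 1 + -1 + 1 = 2.
Rows 6 and 3 are not orthogonal (dot product = 2 ≠ 0), so H is not a Hadamard matrix.

(2,2) entry = 8; (6,3) entry = 2.


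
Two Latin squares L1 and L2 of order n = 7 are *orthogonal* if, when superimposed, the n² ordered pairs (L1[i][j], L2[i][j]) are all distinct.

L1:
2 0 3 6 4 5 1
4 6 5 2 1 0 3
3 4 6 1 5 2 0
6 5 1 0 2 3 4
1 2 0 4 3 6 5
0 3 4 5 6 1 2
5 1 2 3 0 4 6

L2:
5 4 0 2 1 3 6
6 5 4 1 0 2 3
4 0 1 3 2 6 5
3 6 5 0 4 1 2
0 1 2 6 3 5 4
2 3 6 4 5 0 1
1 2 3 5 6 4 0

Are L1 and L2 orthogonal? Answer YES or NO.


Form the n² = 49 superimposed pairs (L1[i][j], L2[i][j]), row by row (rows and columns indexed from 0):
row 0: (2,5) (0,4) (3,0) (6,2) (4,1) (5,3) (1,6)
row 1: (4,6) (6,5) (5,4) (2,1) (1,0) (0,2) (3,3)
row 2: (3,4) (4,0) (6,1) (1,3) (5,2) (2,6) (0,5)
row 3: (6,3) (5,6) (1,5) (0,0) (2,4) (3,1) (4,2)
row 4: (1,0) (2,1) (0,2) (4,6) (3,3) (6,5) (5,4)
row 5: (0,2) (3,3) (4,6) (5,4) (6,5) (1,0) (2,1)
row 6: (5,1) (1,2) (2,3) (3,5) (0,6) (4,4) (6,0)
Orthogonality requires all 49 pairs distinct.
But the pair (1,0) repeats: cell (1,4) has L1 = 1, L2 = 0, and cell (4,0) has L1 = 1, L2 = 0.
A repeated pair means some other pair never occurs (only 35 distinct pairs out of 49), so the squares are not orthogonal.
Conclusion: NO.

NO


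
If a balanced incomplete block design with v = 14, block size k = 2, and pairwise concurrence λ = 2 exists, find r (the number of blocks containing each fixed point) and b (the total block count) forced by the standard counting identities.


Any 2-(v, k, λ) BIBD satisfies two necessary conditions:
  (i)  Each point sits in r blocks, and counting incidences through any fixed point gives r(k − 1) = λ(v − 1), so r = λ(v − 1)/(k − 1).
  (ii) Total incidences bk = vr, so b = vr/k.
Step 1: r = λ(v − 1)/(k − 1) = 2·(14 − 1)/(2 − 1) = 2·13/1 = 26/1 = 26.
Step 2: b = vr/k = 14·26/2 = 364/2 = 182.
Check integrality: r = 26 ∈ Z ✓, b = 182 ∈ Z ✓.
(These identities are necessary conditions: they determine r and b for any design with these parameters, but do not by themselves prove that one exists.)

r = 26, b = 182.


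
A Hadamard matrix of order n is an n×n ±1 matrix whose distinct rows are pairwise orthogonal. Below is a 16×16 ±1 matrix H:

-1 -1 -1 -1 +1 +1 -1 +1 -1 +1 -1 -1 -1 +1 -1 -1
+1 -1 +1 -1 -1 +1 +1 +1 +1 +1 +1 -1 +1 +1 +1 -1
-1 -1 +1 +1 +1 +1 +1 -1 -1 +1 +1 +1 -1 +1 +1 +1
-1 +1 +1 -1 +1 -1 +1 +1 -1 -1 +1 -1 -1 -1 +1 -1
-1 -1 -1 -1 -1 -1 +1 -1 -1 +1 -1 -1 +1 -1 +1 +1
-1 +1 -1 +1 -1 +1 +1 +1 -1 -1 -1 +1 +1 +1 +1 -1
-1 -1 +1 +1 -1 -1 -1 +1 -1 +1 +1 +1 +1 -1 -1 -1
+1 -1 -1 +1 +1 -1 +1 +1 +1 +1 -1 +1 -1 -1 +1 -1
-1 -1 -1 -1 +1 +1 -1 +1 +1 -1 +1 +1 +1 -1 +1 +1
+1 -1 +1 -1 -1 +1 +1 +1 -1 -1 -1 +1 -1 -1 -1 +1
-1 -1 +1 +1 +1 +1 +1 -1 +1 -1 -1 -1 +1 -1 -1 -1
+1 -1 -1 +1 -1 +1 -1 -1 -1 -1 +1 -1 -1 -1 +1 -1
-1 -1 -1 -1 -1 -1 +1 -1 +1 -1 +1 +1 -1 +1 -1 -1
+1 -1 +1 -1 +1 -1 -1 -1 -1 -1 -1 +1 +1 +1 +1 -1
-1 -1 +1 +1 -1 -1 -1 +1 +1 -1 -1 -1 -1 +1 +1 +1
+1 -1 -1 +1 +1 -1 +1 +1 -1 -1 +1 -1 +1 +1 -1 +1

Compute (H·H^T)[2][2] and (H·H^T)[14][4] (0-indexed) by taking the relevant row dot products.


Row 2 of H: [-1, -1, 1, 1, 1, 1, 1, -1, -1, 1, 1, 1, -1, 1, 1, 1].
Row 4 of H: [-1, -1, -1, -1, -1, -1, 1, -1, -1, 1, -1, -1, 1, -1, 1, 1].
Row 14 of H: [-1, -1, 1, 1, -1, -1, -1, 1, 1, -1, -1, -1, -1, 1, 1, 1].
(H·H^T)[2][2] = Σ_j H[2][j]·H[2][j] = (-1)² + (-1)² + (1)² + (1)² + (1)² + (1)² + (1)² + (-1)² + (-1)² + (1)² + (1)² + (1)² + (-1)² + (1)² + (1)² + (1)² = 1 + 1 + 1 + 1 + 1 + 1 + 1 + 1 + 1 + 1 + 1 + 1 + 1 + 1 + 1 + 1 = 16.
(H·H^T)[14][4] = Σ_j H[14][j]·H[4][j] = (-1)·(-1) + (-1)·(-1) + (1)·(-1) + (1)·(-1) + (-1)·(-1) + (-1)·(-1) + (-1)·(1) + (1)·(-1) + (1)·(-1) + (-1)·(1) + (-1)·(-1) + (-1)·(-1) + (-1)·(1) + (1)·(-1) + (1)·(1) + (1)·(1) = 1 + 1 + -1 + -1 + 1 + 1 + -1 + -1 + -1 + -1 + 1 + 1 + -1 + -1 + 1 + 1 = 0.
So rows 14 and 4 are orthogonal; the diagonal entry equals n = 16.

(2,2) entry = 16; (14,4) entry = 0.


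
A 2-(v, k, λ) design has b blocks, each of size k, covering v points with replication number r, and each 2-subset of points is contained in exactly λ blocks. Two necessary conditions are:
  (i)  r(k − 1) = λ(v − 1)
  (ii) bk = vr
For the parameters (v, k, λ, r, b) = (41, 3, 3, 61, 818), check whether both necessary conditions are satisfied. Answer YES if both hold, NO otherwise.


Condition (i): r(k − 1) = 61·2 = 122; λ(v − 1) = 3·40 = 120. Match? NO.
Condition (ii): bk = 818·3 = 2454; vr = 41·61 = 2501. Match? NO.
Both conditions hold? NO.

NO


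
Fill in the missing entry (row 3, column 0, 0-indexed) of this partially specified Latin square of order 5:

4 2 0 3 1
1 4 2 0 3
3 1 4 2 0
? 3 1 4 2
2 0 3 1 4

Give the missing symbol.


Row 3 contains symbols [1, 2, 3, 4] — missing [0].
Column 0 contains symbols [1, 2, 3, 4] — missing [0].
The missing symbol must appear in both missing sets; intersection = [0].
Therefore the hidden value is 0.

Missing value = 0.


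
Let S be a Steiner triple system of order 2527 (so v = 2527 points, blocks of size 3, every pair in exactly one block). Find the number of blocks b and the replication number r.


An STS(v) is a 2-(v, 3, 1) BIBD: block size k = 3, λ = 1.
Replication: r(k − 1) = λ(v − 1) ⇒ r·2 = 2527 − 1 = 2526 ⇒ r = 1263.
Block count: bk = vr ⇒ b·3 = 2527·1263 = 3191601 ⇒ b = 1063867.

r = 1263, b = 1063867.


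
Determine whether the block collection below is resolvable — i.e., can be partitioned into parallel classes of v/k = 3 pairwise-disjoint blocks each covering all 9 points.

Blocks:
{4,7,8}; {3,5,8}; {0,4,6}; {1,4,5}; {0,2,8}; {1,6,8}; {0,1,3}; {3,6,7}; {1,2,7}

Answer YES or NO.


v = 9, block size k = 3, number of blocks = 9.
For resolvability, blocks must partition into parallel classes of size v/k = 3.
Total blocks must therefore be a multiple of 3: 9 = 3·3 + 0 ⇒ divisible ✓.
Consider block {4,7,8}. The only other block(s) in the collection disjoint from it are {0,1,3} — just 1 block(s). Any parallel class containing {4,7,8} would need 2 other blocks each disjoint from it, so no parallel class of size 3 can contain {4,7,8}.
Since every block must belong to some parallel class in a resolution, the collection cannot be partitioned into parallel classes.
Resolvable? NO.

NO


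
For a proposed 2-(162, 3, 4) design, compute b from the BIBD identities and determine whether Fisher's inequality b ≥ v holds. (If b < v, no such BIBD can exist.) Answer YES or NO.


b = λv(v − 1)/(k(k − 1)) = 4·162·161/(3·2) = 104328/6 = 17388.
Compare with v = 162: b ≥ v, so Fisher's inequality holds.

YES


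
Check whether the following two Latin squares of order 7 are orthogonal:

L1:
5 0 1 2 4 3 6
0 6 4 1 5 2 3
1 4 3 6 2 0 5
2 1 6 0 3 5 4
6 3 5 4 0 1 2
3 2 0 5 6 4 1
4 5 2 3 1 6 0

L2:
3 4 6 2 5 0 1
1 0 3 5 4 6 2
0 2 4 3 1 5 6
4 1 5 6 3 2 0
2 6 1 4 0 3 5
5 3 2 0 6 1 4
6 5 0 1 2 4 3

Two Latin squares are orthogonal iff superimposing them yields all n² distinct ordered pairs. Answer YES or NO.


Form the n² = 49 superimposed pairs (L1[i][j], L2[i][j]), row by row (rows and columns indexed from 0):
row 0: (5,3) (0,4) (1,6) (2,2) (4,5) (3,0) (6,1)
row 1: (0,1) (6,0) (4,3) (1,5) (5,4) (2,6) (3,2)
row 2: (1,0) (4,2) (3,4) (6,3) (2,1) (0,5) (5,6)
row 3: (2,4) (1,1) (6,5) (0,6) (3,3) (5,2) (4,0)
row 4: (6,2) (3,6) (5,1) (4,4) (0,0) (1,3) (2,5)
row 5: (3,5) (2,3) (0,2) (5,0) (6,6) (4,1) (1,4)
row 6: (4,6) (5,5) (2,0) (3,1) (1,2) (6,4) (0,3)
Orthogonality requires all 49 pairs distinct.
Check by first coordinate: for each symbol s of L1, list the L2 entries in the n cells where L1 = s; they must all differ.
  L1 = 0: L2 entries (in reading order) 4, 1, 5, 6, 0, 2, 3 — all 7 distinct ✓
  L1 = 1: L2 entries (in reading order) 6, 5, 0, 1, 3, 4, 2 — all 7 distinct ✓
  L1 = 2: L2 entries (in reading order) 2, 6, 1, 4, 5, 3, 0 — all 7 distinct ✓
  L1 = 3: L2 entries (in reading order) 0, 2, 4, 3, 6, 5, 1 — all 7 distinct ✓
  L1 = 4: L2 entries (in reading order) 5, 3, 2, 0, 4, 1, 6 — all 7 distinct ✓
  L1 = 5: L2 entries (in reading order) 3, 4, 6, 2, 1, 0, 5 — all 7 distinct ✓
  L1 = 6: L2 entries (in reading order) 1, 0, 3, 5, 2, 6, 4 — all 7 distinct ✓
Every symbol of L1 meets every symbol of L2 exactly once, so all 49 pairs are distinct (49 of 49).
Conclusion: YES.

YES


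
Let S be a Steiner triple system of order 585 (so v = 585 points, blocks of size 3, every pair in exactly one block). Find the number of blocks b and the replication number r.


An STS(v) is a 2-(v, 3, 1) BIBD: block size k = 3, λ = 1.
Replication: r(k − 1) = λ(v − 1) ⇒ r·2 = 585 − 1 = 584 ⇒ r = 292.
Block count: b = v(v − 1)/6 = 585·584/6 = 341640/6 = 56940.
(Check via bk = vr: 56940·3 = 170820 = 585·292 = 170820 ✓.)

r = 292, b = 56940.


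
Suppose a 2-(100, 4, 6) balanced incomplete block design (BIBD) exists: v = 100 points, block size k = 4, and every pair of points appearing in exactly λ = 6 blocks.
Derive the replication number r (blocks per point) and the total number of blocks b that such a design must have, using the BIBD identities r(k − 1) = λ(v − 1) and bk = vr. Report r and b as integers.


Any 2-(v, k, λ) BIBD satisfies two necessary conditions:
  (i)  Each point sits in r blocks, and counting incidences through any fixed point gives r(k − 1) = λ(v − 1), so r = λ(v − 1)/(k − 1).
  (ii) Total incidences bk = vr, so b = vr/k.
Step 1: r = λ(v − 1)/(k − 1) = 6·(100 − 1)/(4 − 1) = 6·99/3 = 594/3 = 198.
Step 2: b = vr/k = 100·198/4 = 19800/4 = 4950.
Check integrality: r = 198 ∈ Z ✓, b = 4950 ∈ Z ✓.
(These identities are necessary conditions: they determine r and b for any design with these parameters, but do not by themselves prove that one exists.)

r = 198, b = 4950.


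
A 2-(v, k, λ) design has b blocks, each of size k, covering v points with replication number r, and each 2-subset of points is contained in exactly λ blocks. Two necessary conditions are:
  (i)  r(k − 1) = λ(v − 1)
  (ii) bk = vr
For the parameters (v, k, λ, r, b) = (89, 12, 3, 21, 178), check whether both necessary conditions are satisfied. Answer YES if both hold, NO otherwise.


Condition (i): r(k − 1) = 21·11 = 231; λ(v − 1) = 3·88 = 264. Match? NO.
Condition (ii): bk = 178·12 = 2136; vr = 89·21 = 1869. Match? NO.
Both conditions hold? NO.

NO
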